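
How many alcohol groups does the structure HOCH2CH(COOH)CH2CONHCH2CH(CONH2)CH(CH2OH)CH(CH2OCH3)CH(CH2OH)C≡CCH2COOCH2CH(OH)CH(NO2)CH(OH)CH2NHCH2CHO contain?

5

HO– on an sp³ carbon → alcohol.
pendant –COOH: carbonyl C bonded to C and –OH → carboxylic acid.
–C(=O)–N– linkage → amide (the N is not an amine).
pendant –CONH2: carbonyl C bonded to C and N → amide.
pendant –CH2OH on an sp³ backbone C → alcohol.
pendant –CH2OCH3: C–O–C linkage → ether.
pendant –CH2OH on an sp³ backbone C → alcohol.
C≡C triple bond → alkyne.
–C(=O)–O–C with C on the carbonyl side → ester.
–OH on an sp³ carbon → alcohol (secondary).
–NO2 on an sp³ carbon → nitro (the N=O is not a carbonyl).
–OH on an sp³ carbon → alcohol (secondary).
C–N–C with sp³ carbons and no adjacent C=O → amine (secondary).
terminal –CHO: carbonyl C bonded to H and C → aldehyde.
Alcohol appears at: HOCH2, CH(CH2OH), CH(CH2OH), CH(OH), CH(OH) → 5.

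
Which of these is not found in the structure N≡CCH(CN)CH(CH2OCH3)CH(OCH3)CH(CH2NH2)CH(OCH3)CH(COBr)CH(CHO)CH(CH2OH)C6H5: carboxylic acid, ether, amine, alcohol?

alcohol: present (CH(CH2OH) — pendant –CH2OH on an sp³ backbone C → alcohol).
ether: present (CH(CH2OCH3) — pendant –CH2OCH3: C–O–C linkage → ether).
amine: present (CH(CH2NH2) — pendant –CH2NH2: N on sp³ C, no adjacent C=O → amine).
carboxylic acid: no segment matches this pattern.

carboxylic acid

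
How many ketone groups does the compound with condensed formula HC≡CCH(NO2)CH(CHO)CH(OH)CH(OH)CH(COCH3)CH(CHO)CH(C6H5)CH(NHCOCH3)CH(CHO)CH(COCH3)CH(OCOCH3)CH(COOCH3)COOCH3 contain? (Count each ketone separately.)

C≡C triple bond → alkyne.
–NO2 on an sp³ carbon → nitro (the N=O is not a carbonyl).
pendant –CHO: carbonyl C bonded to C and H → aldehyde.
–OH on an sp³ carbon → alcohol (secondary).
–OH on an sp³ carbon → alcohol (secondary).
pendant –COCH3: carbonyl C bonded to two carbons → ketone.
pendant –CHO: carbonyl C bonded to C and H → aldehyde.
pendant –C6H5: benzene ring → arene.
pendant –NHC(=O)CH3: N bonded to a carbonyl → amide (not amine).
pendant –CHO: carbonyl C bonded to C and H → aldehyde.
pendant –COCH3: carbonyl C bonded to two carbons → ketone.
pendant –OC(=O)CH3: an acyloxy group → ester.
pendant –COOCH3: carbonyl C bonded to C and –OCH3 → ester.
–C(=O)OCH3: carbonyl C bonded to C and to –OCH3 → ester (not ketone + ether).
Ketone appears at: CH(COCH3), CH(COCH3) → 2.

2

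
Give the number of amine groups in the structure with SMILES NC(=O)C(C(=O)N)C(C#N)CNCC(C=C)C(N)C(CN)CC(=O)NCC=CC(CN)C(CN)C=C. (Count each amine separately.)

5

–C(=O)NH2: carbonyl C bonded to C and to N → amide (the N is not a separate amine).
pendant –CONH2: carbonyl C bonded to C and N → amide.
pendant –C≡N: nitrile.
C–N–C with sp³ carbons and no adjacent C=O → amine (secondary).
pendant –CH=CH2: C=C double bond → alkene.
–NH2 on an sp³ carbon with no adjacent C=O → amine.
pendant –CH2NH2: N on sp³ C, no adjacent C=O → amine.
–C(=O)–N– linkage → amide (the N is not an amine).
C=C double bond → alkene.
pendant –CH2NH2: N on sp³ C, no adjacent C=O → amine.
pendant –CH2NH2: N on sp³ C, no adjacent C=O → amine.
C=C double bond → alkene.
Amine appears at: CH2NHCH2, CH(NH2), CH(CH2NH2), CH(CH2NH2), CH(CH2NH2) → 5.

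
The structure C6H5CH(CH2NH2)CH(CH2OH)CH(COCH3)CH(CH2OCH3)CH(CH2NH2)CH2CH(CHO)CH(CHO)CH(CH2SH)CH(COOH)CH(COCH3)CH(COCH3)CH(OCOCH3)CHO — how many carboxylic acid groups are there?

C6H5– phenyl ring → arene.
pendant –CH2NH2: N on sp³ C, no adjacent C=O → amine.
pendant –CH2OH on an sp³ backbone C → alcohol.
pendant –COCH3: carbonyl C bonded to two carbons → ketone.
pendant –CH2OCH3: C–O–C linkage → ether.
pendant –CH2NH2: N on sp³ C, no adjacent C=O → amine.
pendant –CHO: carbonyl C bonded to C and H → aldehyde.
pendant –CHO: carbonyl C bonded to C and H → aldehyde.
pendant –CH2SH → thiol.
pendant –COOH: carbonyl C bonded to C and –OH → carboxylic acid.
pendant –COCH3: carbonyl C bonded to two carbons → ketone.
pendant –COCH3: carbonyl C bonded to two carbons → ketone.
pendant –OC(=O)CH3: an acyloxy group → ester.
terminal –CHO: carbonyl C bonded to H and C → aldehyde.
Carboxylic acid appears at: CH(COOH) → 1.

1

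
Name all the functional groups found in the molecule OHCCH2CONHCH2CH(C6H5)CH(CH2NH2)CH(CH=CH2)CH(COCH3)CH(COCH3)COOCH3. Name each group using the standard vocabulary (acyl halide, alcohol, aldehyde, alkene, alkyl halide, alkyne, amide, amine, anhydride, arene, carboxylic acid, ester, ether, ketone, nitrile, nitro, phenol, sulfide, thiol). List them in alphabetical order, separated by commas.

aldehyde, alkene, amide, amine, arene, ester, ketone

terminal –CHO: carbonyl C bonded to H and C → aldehyde.
–C(=O)–N– linkage → amide (the N is not an amine).
pendant –C6H5: benzene ring → arene.
pendant –CH2NH2: N on sp³ C, no adjacent C=O → amine.
pendant –CH=CH2: C=C double bond → alkene.
pendant –COCH3: carbonyl C bonded to two carbons → ketone.
pendant –COCH3: carbonyl C bonded to two carbons → ketone.
–C(=O)OCH3: carbonyl C bonded to C and to –OCH3 → ester (not ketone + ether).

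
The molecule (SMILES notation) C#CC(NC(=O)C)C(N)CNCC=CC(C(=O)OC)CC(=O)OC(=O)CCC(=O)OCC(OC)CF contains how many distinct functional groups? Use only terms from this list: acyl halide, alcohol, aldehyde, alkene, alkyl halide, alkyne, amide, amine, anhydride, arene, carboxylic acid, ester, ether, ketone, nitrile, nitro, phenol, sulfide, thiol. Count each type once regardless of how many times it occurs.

Working along the chain:
  HC≡C: C≡C triple bond → alkyne.
  CH(NHCOCH3): pendant –NHC(=O)CH3: N bonded to a carbonyl → amide (not amine).
  CH(NH2): –NH2 on an sp³ carbon with no adjacent C=O → amine.
  CH2NHCH2: C–N–C with sp³ carbons and no adjacent C=O → amine (secondary).
  CH=CH: C=C double bond → alkene.
  CH(COOCH3): pendant –COOCH3: carbonyl C bonded to C and –OCH3 → ester.
  CH2CO-O-COCH2: two acyl groups sharing one oxygen, –C(=O)–O–C(=O)– → anhydride.
  CH2COOCH2: –C(=O)–O–C with C on the carbonyl side → ester.
  CH(OCH3): pendant –OCH3: C–O–C with sp³ C, no adjacent C=O → ether.
  CH2F: halogen on an sp³ carbon → alkyl halide.
Distinct types present: alkene, alkyl halide, alkyne, amide, amine, anhydride, ester, ether.

8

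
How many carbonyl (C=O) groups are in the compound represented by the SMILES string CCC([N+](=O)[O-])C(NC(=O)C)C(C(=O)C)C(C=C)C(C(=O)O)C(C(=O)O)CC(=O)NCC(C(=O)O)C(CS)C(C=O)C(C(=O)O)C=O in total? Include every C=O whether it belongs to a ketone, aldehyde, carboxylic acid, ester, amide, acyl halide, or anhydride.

CH(NHCOCH3): amide, 1 C=O (running total 1).
CH(COCH3): ketone, 1 C=O (running total 2).
CH(COOH): carboxylic acid, 1 C=O (running total 3).
CH(COOH): carboxylic acid, 1 C=O (running total 4).
CH2CONHCH2: amide, 1 C=O (running total 5).
CH(COOH): carboxylic acid, 1 C=O (running total 6).
CH(CHO): aldehyde, 1 C=O (running total 7).
CH(COOH): carboxylic acid, 1 C=O (running total 8).
CHO: aldehyde, 1 C=O (running total 9).

9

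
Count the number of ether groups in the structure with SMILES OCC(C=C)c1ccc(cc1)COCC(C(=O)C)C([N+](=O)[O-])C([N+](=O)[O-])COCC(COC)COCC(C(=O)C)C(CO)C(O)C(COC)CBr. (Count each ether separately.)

Taking each segment in turn:
  HOCH2: HO– on an sp³ carbon → alcohol.
  CH(CH=CH2): pendant –CH=CH2: C=C double bond → alkene.
  C6H4: para-disubstituted benzene ring → arene.
  CH2OCH2: C–O–C with sp³ carbons on both sides and no adjacent C=O → ether.
  CH(COCH3): pendant –COCH3: carbonyl C bonded to two carbons → ketone.
  CH(NO2): –NO2 on an sp³ carbon → nitro (the N=O is not a carbonyl).
  CH(NO2): –NO2 on an sp³ carbon → nitro (the N=O is not a carbonyl).
  CH2OCH2: C–O–C with sp³ carbons on both sides and no adjacent C=O → ether.
  CH(CH2OCH3): pendant –CH2OCH3: C–O–C linkage → ether.
  CH2OCH2: C–O–C with sp³ carbons on both sides and no adjacent C=O → ether.
  CH(COCH3): pendant –COCH3: carbonyl C bonded to two carbons → ketone.
  CH(CH2OH): pendant –CH2OH on an sp³ backbone C → alcohol.
  CH(OH): –OH on an sp³ carbon → alcohol (secondary).
  CH(CH2OCH3): pendant –CH2OCH3: C–O–C linkage → ether.
  CH2Br: halogen on an sp³ carbon → alkyl halide.
Ether appears at: CH2OCH2, CH2OCH2, CH(CH2OCH3), CH2OCH2, CH(CH2OCH3) → 5.

5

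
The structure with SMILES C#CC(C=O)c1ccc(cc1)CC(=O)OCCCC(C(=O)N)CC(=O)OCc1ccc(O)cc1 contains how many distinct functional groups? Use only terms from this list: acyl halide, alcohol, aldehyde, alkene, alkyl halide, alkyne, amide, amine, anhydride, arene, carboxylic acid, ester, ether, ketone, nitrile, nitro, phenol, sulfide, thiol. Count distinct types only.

6

C≡C triple bond → alkyne.
pendant –CHO: carbonyl C bonded to C and H → aldehyde.
para-disubstituted benzene ring → arene.
–C(=O)–O–C with C on the carbonyl side → ester.
pendant –CONH2: carbonyl C bonded to C and N → amide.
–C(=O)–O–C with C on the carbonyl side → ester.
–OH attached directly to an aromatic ring → phenol (not alcohol); the ring itself is an arene.
Distinct types present: aldehyde, alkyne, amide, arene, ester, phenol.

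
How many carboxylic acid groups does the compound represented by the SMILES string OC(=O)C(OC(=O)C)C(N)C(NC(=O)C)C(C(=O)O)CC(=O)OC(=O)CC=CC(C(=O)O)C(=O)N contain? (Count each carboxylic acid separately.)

Working along the chain:
  HOOC: –COOH: carbonyl C bonded to –OH and C → carboxylic acid (the –OH is not a separate alcohol).
  CH(OCOCH3): pendant –OC(=O)CH3: an acyloxy group → ester.
  CH(NH2): –NH2 on an sp³ carbon with no adjacent C=O → amine.
  CH(NHCOCH3): pendant –NHC(=O)CH3: N bonded to a carbonyl → amide (not amine).
  CH(COOH): pendant –COOH: carbonyl C bonded to C and –OH → carboxylic acid.
  CH2CO-O-COCH2: two acyl groups sharing one oxygen, –C(=O)–O–C(=O)– → anhydride.
  CH=CH: C=C double bond → alkene.
  CH(COOH): pendant –COOH: carbonyl C bonded to C and –OH → carboxylic acid.
  CONH2: –C(=O)NH2: carbonyl C bonded to C and to N → amide (the N is not a separate amine).
Carboxylic acid appears at: HOOC, CH(COOH), CH(COOH) → 3.

3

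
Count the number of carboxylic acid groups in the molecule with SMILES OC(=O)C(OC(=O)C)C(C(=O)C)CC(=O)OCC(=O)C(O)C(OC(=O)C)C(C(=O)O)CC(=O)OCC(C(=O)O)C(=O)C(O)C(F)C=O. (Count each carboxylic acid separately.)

Working along the chain:
  HOOC: –COOH: carbonyl C bonded to –OH and C → carboxylic acid (the –OH is not a separate alcohol).
  CH(OCOCH3): pendant –OC(=O)CH3: an acyloxy group → ester.
  CH(COCH3): pendant –COCH3: carbonyl C bonded to two carbons → ketone.
  CH2COOCH2: –C(=O)–O–C with C on the carbonyl side → ester.
  CO: –C(=O)– with carbon on both sides → ketone.
  CH(OH): –OH on an sp³ carbon → alcohol (secondary).
  CH(OCOCH3): pendant –OC(=O)CH3: an acyloxy group → ester.
  CH(COOH): pendant –COOH: carbonyl C bonded to C and –OH → carboxylic acid.
  CH2COOCH2: –C(=O)–O–C with C on the carbonyl side → ester.
  CH(COOH): pendant –COOH: carbonyl C bonded to C and –OH → carboxylic acid.
  CO: –C(=O)– with carbon on both sides → ketone.
  CH(OH): –OH on an sp³ carbon → alcohol (secondary).
  CH(F): halogen on an sp³ carbon → alkyl halide.
  CHO: terminal –CHO: carbonyl C bonded to H and C → aldehyde.
Carboxylic acid appears at: HOOC, CH(COOH), CH(COOH) → 3.

3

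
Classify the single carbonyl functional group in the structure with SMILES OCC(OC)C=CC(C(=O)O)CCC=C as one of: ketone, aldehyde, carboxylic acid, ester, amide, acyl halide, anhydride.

The carbonyl is in the CH(COOH) segment: pendant –COOH: carbonyl C bonded to C and –OH → carboxylic acid.

carboxylic acid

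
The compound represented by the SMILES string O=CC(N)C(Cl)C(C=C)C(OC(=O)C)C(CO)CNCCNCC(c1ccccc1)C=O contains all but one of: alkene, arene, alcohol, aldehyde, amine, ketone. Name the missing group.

ketone

alkene: present (CH(CH=CH2) — pendant –CH=CH2: C=C double bond → alkene).
arene: present (CH(C6H5) — pendant –C6H5: benzene ring → arene).
alcohol: present (CH(CH2OH) — pendant –CH2OH on an sp³ backbone C → alcohol).
aldehyde: present (OHC — terminal –CHO: carbonyl C bonded to H and C → aldehyde).
amine: present (CH(NH2) — –NH2 on an sp³ carbon with no adjacent C=O → amine).
ketone: absent. In CH(OCOCH3), the C=O is bonded to an –O–C group, which defines an ester, not a ketone. In each of OHC and CHO, the carbonyl carbon carries an H, so it is an aldehyde, not a ketone.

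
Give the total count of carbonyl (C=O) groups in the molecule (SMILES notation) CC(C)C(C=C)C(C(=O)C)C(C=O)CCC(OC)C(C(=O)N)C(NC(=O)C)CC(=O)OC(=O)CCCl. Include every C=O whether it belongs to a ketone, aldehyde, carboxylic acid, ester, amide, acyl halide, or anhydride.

6

CH(COCH3): ketone, 1 C=O (running total 1).
CH(CHO): aldehyde, 1 C=O (running total 2).
CH(CONH2): amide, 1 C=O (running total 3).
CH(NHCOCH3): amide, 1 C=O (running total 4).
CH2CO-O-COCH2: anhydride, 2 C=O (running total 6).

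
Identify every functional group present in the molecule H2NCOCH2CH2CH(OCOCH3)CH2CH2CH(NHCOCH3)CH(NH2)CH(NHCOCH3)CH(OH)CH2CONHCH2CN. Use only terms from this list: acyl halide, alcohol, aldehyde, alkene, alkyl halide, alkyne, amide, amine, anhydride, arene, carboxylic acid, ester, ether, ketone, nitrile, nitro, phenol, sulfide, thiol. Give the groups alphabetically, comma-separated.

alcohol, amide, amine, ester, nitrile

Taking each segment in turn:
  H2NCO: –C(=O)NH2: carbonyl C bonded to C and to N → amide (the N is not a separate amine).
  CH(OCOCH3): pendant –OC(=O)CH3: an acyloxy group → ester.
  CH(NHCOCH3): pendant –NHC(=O)CH3: N bonded to a carbonyl → amide (not amine).
  CH(NH2): –NH2 on an sp³ carbon with no adjacent C=O → amine.
  CH(NHCOCH3): pendant –NHC(=O)CH3: N bonded to a carbonyl → amide (not amine).
  CH(OH): –OH on an sp³ carbon → alcohol (secondary).
  CH2CONHCH2: –C(=O)–N– linkage → amide (the N is not an amine).
  CN: –C≡N: carbon triple-bonded to nitrogen → nitrile.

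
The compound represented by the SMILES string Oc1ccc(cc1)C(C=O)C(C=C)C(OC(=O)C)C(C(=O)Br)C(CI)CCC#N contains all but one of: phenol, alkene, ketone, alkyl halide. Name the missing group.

ketone

alkyl halide: present (CH(CH2I) — pendant –CH2X: halogen on sp³ carbon → alkyl halide).
alkene: present (CH(CH=CH2) — pendant –CH=CH2: C=C double bond → alkene).
phenol: present (HOC6H4 — –OH attached directly to an aromatic ring → phenol (not alcohol); the ring itself is an arene).
ketone: absent. In CH(OCOCH3), the C=O is bonded to an –O–C group, which defines an ester, not a ketone. In CH(CHO), the carbonyl carbon carries an H, so it is an aldehyde, not a ketone. In CH(COBr), the C=O is bonded to a halogen, which defines an acyl halide, not a ketone.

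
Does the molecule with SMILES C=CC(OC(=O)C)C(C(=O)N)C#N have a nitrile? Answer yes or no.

C=C double bond → alkene.
pendant –OC(=O)CH3: an acyloxy group → ester.
pendant –CONH2: carbonyl C bonded to C and N → amide.
–C≡N: carbon triple-bonded to nitrogen → nitrile.
The CN segment supplies the nitrile: –C≡N: carbon triple-bonded to nitrogen → nitrile.

yes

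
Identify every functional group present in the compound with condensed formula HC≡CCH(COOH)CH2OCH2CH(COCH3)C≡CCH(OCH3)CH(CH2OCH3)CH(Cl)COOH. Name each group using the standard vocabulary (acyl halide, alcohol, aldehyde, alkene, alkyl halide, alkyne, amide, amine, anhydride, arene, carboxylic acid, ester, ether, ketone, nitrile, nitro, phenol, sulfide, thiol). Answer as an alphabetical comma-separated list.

alkyl halide, alkyne, carboxylic acid, ether, ketone

C≡C triple bond → alkyne.
pendant –COOH: carbonyl C bonded to C and –OH → carboxylic acid.
C–O–C with sp³ carbons on both sides and no adjacent C=O → ether.
pendant –COCH3: carbonyl C bonded to two carbons → ketone.
C≡C triple bond → alkyne.
pendant –OCH3: C–O–C with sp³ C, no adjacent C=O → ether.
pendant –CH2OCH3: C–O–C linkage → ether.
halogen on an sp³ carbon → alkyl halide.
–COOH: carbonyl C bonded to –OH and C → carboxylic acid (the –OH is not a separate alcohol).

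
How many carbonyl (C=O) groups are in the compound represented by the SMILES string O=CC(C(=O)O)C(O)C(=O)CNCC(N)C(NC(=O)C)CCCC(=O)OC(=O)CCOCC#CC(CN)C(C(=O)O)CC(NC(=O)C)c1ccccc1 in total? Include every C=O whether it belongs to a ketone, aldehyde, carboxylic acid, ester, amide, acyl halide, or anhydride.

8

OHC: aldehyde, 1 C=O (running total 1).
CH(COOH): carboxylic acid, 1 C=O (running total 2).
CO: ketone, 1 C=O (running total 3).
CH(NHCOCH3): amide, 1 C=O (running total 4).
CH2CO-O-COCH2: anhydride, 2 C=O (running total 6).
CH(COOH): carboxylic acid, 1 C=O (running total 7).
CH(NHCOCH3): amide, 1 C=O (running total 8).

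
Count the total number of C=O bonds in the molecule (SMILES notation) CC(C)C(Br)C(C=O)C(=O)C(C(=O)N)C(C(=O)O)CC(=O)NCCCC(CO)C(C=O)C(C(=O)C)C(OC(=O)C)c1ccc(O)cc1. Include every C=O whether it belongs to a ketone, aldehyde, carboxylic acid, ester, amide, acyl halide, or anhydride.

8

CH(CHO): aldehyde, 1 C=O (running total 1).
CO: ketone, 1 C=O (running total 2).
CH(CONH2): amide, 1 C=O (running total 3).
CH(COOH): carboxylic acid, 1 C=O (running total 4).
CH2CONHCH2: amide, 1 C=O (running total 5).
CH(CHO): aldehyde, 1 C=O (running total 6).
CH(COCH3): ketone, 1 C=O (running total 7).
CH(OCOCH3): ester, 1 C=O (running total 8).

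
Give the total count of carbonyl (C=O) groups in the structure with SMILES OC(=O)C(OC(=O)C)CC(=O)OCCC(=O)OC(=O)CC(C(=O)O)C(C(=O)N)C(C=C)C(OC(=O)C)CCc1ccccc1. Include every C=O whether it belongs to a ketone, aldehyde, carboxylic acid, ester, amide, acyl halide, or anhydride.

8

HOOC: carboxylic acid, 1 C=O (running total 1).
CH(OCOCH3): ester, 1 C=O (running total 2).
CH2COOCH2: ester, 1 C=O (running total 3).
CH2CO-O-COCH2: anhydride, 2 C=O (running total 5).
CH(COOH): carboxylic acid, 1 C=O (running total 6).
CH(CONH2): amide, 1 C=O (running total 7).
CH(OCOCH3): ester, 1 C=O (running total 8).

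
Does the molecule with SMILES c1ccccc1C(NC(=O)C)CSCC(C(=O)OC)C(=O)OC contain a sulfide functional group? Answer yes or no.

yes

Taking each segment in turn:
  C6H5: C6H5– phenyl ring → arene.
  CH(NHCOCH3): pendant –NHC(=O)CH3: N bonded to a carbonyl → amide (not amine).
  CH2SCH2: C–S–C linkage → sulfide (thioether).
  CH(COOCH3): pendant –COOCH3: carbonyl C bonded to C and –OCH3 → ester.
  COOCH3: –C(=O)OCH3: carbonyl C bonded to C and to –OCH3 → ester (not ketone + ether).
The CH2SCH2 segment supplies the sulfide: C–S–C linkage → sulfide (thioether).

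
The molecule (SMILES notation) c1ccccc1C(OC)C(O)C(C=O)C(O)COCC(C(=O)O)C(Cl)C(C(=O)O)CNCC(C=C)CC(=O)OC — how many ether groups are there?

2

Working along the chain:
  C6H5: C6H5– phenyl ring → arene.
  CH(OCH3): pendant –OCH3: C–O–C with sp³ C, no adjacent C=O → ether.
  CH(OH): –OH on an sp³ carbon → alcohol (secondary).
  CH(CHO): pendant –CHO: carbonyl C bonded to C and H → aldehyde.
  CH(OH): –OH on an sp³ carbon → alcohol (secondary).
  CH2OCH2: C–O–C with sp³ carbons on both sides and no adjacent C=O → ether.
  CH(COOH): pendant –COOH: carbonyl C bonded to C and –OH → carboxylic acid.
  CH(Cl): halogen on an sp³ carbon → alkyl halide.
  CH(COOH): pendant –COOH: carbonyl C bonded to C and –OH → carboxylic acid.
  CH2NHCH2: C–N–C with sp³ carbons and no adjacent C=O → amine (secondary).
  CH(CH=CH2): pendant –CH=CH2: C=C double bond → alkene.
  COOCH3: –C(=O)OCH3: carbonyl C bonded to C and to –OCH3 → ester (not ketone + ether).
Ether appears at: CH(OCH3), CH2OCH2 → 2.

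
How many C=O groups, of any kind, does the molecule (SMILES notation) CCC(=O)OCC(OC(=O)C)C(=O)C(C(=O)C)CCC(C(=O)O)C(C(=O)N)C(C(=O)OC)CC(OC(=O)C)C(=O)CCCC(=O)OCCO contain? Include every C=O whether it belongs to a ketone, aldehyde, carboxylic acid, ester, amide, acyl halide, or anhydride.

10

CH2COOCH2: ester, 1 C=O (running total 1).
CH(OCOCH3): ester, 1 C=O (running total 2).
CO: ketone, 1 C=O (running total 3).
CH(COCH3): ketone, 1 C=O (running total 4).
CH(COOH): carboxylic acid, 1 C=O (running total 5).
CH(CONH2): amide, 1 C=O (running total 6).
CH(COOCH3): ester, 1 C=O (running total 7).
CH(OCOCH3): ester, 1 C=O (running total 8).
CO: ketone, 1 C=O (running total 9).
CH2COOCH2: ester, 1 C=O (running total 10).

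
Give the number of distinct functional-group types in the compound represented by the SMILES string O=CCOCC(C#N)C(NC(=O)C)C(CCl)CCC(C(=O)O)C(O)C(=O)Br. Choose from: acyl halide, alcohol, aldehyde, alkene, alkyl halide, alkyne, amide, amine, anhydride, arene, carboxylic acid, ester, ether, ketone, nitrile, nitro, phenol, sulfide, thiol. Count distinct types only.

Reading the structure from left to right:
  OHC: terminal –CHO: carbonyl C bonded to H and C → aldehyde.
  CH2OCH2: C–O–C with sp³ carbons on both sides and no adjacent C=O → ether.
  CH(CN): pendant –C≡N: nitrile.
  CH(NHCOCH3): pendant –NHC(=O)CH3: N bonded to a carbonyl → amide (not amine).
  CH(CH2Cl): pendant –CH2X: halogen on sp³ carbon → alkyl halide.
  CH(COOH): pendant –COOH: carbonyl C bonded to C and –OH → carboxylic acid.
  CH(OH): –OH on an sp³ carbon → alcohol (secondary).
  COBr: –C(=O)Br: carbonyl C bonded to C and to a halogen → acyl halide (not alkyl halide).
Distinct types present: acyl halide, alcohol, aldehyde, alkyl halide, amide, carboxylic acid, ether, nitrile.

8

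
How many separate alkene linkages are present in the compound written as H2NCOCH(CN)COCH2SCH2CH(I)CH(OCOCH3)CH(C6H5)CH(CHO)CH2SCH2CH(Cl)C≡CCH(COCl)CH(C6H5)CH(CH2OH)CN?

–C(=O)NH2: carbonyl C bonded to C and to N → amide (the N is not a separate amine).
pendant –C≡N: nitrile.
–C(=O)– with carbon on both sides → ketone.
C–S–C linkage → sulfide (thioether).
halogen on an sp³ carbon → alkyl halide.
pendant –OC(=O)CH3: an acyloxy group → ester.
pendant –C6H5: benzene ring → arene.
pendant –CHO: carbonyl C bonded to C and H → aldehyde.
C–S–C linkage → sulfide (thioether).
halogen on an sp³ carbon → alkyl halide.
C≡C triple bond → alkyne.
pendant –C(=O)X: carbonyl C bonded to C and halogen → acyl halide.
pendant –C6H5: benzene ring → arene.
pendant –CH2OH on an sp³ backbone C → alcohol.
–C≡N: carbon triple-bonded to nitrogen → nitrile.
No segment is a alkene: CH(C6H5) is arene, not alkene; C≡C is alkyne, not alkene; CH(C6H5) is arene, not alkene. → 0.

0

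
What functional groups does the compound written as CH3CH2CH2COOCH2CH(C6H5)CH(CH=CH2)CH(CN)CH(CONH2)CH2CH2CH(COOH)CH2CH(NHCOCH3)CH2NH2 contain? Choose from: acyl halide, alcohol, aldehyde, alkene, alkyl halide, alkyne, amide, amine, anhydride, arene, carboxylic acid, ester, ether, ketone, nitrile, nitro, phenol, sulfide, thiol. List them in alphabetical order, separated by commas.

Working along the chain:
  CH2COOCH2: –C(=O)–O–C with C on the carbonyl side → ester.
  CH(C6H5): pendant –C6H5: benzene ring → arene.
  CH(CH=CH2): pendant –CH=CH2: C=C double bond → alkene.
  CH(CN): pendant –C≡N: nitrile.
  CH(CONH2): pendant –CONH2: carbonyl C bonded to C and N → amide.
  CH(COOH): pendant –COOH: carbonyl C bonded to C and –OH → carboxylic acid.
  CH(NHCOCH3): pendant –NHC(=O)CH3: N bonded to a carbonyl → amide (not amine).
  CH2NH2: –NH2 on an sp³ carbon with no adjacent C=O → amine.

alkene, amide, amine, arene, carboxylic acid, ester, nitrile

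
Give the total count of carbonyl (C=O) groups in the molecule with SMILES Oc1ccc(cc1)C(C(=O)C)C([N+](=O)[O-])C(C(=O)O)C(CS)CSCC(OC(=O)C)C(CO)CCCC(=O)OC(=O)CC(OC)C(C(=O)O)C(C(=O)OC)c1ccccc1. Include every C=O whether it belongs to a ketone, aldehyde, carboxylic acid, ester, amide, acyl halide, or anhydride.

CH(COCH3): ketone, 1 C=O (running total 1).
CH(COOH): carboxylic acid, 1 C=O (running total 2).
CH(OCOCH3): ester, 1 C=O (running total 3).
CH2CO-O-COCH2: anhydride, 2 C=O (running total 5).
CH(COOH): carboxylic acid, 1 C=O (running total 6).
CH(COOCH3): ester, 1 C=O (running total 7).

7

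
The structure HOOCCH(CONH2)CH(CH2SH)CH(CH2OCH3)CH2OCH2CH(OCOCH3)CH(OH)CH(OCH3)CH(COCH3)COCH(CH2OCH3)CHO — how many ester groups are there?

–COOH: carbonyl C bonded to –OH and C → carboxylic acid (the –OH is not a separate alcohol).
pendant –CONH2: carbonyl C bonded to C and N → amide.
pendant –CH2SH → thiol.
pendant –CH2OCH3: C–O–C linkage → ether.
C–O–C with sp³ carbons on both sides and no adjacent C=O → ether.
pendant –OC(=O)CH3: an acyloxy group → ester.
–OH on an sp³ carbon → alcohol (secondary).
pendant –OCH3: C–O–C with sp³ C, no adjacent C=O → ether.
pendant –COCH3: carbonyl C bonded to two carbons → ketone.
–C(=O)– with carbon on both sides → ketone.
pendant –CH2OCH3: C–O–C linkage → ether.
terminal –CHO: carbonyl C bonded to H and C → aldehyde.
Ester appears at: CH(OCOCH3) → 1.

1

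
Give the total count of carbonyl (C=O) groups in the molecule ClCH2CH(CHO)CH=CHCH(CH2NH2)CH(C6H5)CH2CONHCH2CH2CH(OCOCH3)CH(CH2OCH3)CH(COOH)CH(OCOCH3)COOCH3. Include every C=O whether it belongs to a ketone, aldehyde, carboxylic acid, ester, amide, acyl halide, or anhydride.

CH(CHO): aldehyde, 1 C=O (running total 1).
CH2CONHCH2: amide, 1 C=O (running total 2).
CH(OCOCH3): ester, 1 C=O (running total 3).
CH(COOH): carboxylic acid, 1 C=O (running total 4).
CH(OCOCH3): ester, 1 C=O (running total 5).
COOCH3: ester, 1 C=O (running total 6).

6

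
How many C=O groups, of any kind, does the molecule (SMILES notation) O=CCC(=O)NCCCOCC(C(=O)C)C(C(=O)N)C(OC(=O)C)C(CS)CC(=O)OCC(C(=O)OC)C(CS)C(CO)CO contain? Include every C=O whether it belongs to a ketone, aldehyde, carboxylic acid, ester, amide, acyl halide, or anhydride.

OHC: aldehyde, 1 C=O (running total 1).
CH2CONHCH2: amide, 1 C=O (running total 2).
CH(COCH3): ketone, 1 C=O (running total 3).
CH(CONH2): amide, 1 C=O (running total 4).
CH(OCOCH3): ester, 1 C=O (running total 5).
CH2COOCH2: ester, 1 C=O (running total 6).
CH(COOCH3): ester, 1 C=O (running total 7).

7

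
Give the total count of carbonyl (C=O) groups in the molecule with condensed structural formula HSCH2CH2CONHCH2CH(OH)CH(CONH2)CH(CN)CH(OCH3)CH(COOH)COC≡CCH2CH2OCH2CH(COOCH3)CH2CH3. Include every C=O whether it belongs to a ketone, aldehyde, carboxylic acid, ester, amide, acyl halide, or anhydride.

CH2CONHCH2: amide, 1 C=O (running total 1).
CH(CONH2): amide, 1 C=O (running total 2).
CH(COOH): carboxylic acid, 1 C=O (running total 3).
CO: ketone, 1 C=O (running total 4).
CH(COOCH3): ester, 1 C=O (running total 5).

5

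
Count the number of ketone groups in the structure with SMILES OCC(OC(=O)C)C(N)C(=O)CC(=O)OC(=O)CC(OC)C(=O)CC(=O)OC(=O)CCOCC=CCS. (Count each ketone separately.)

Reading the structure from left to right:
  HOCH2: HO– on an sp³ carbon → alcohol.
  CH(OCOCH3): pendant –OC(=O)CH3: an acyloxy group → ester.
  CH(NH2): –NH2 on an sp³ carbon with no adjacent C=O → amine.
  CO: –C(=O)– with carbon on both sides → ketone.
  CH2CO-O-COCH2: two acyl groups sharing one oxygen, –C(=O)–O–C(=O)– → anhydride.
  CH(OCH3): pendant –OCH3: C–O–C with sp³ C, no adjacent C=O → ether.
  CO: –C(=O)– with carbon on both sides → ketone.
  CH2CO-O-COCH2: two acyl groups sharing one oxygen, –C(=O)–O–C(=O)– → anhydride.
  CH2OCH2: C–O–C with sp³ carbons on both sides and no adjacent C=O → ether.
  CH=CH: C=C double bond → alkene.
  CH2SH: –SH on an sp³ carbon → thiol.
Ketone appears at: CO, CO → 2.

2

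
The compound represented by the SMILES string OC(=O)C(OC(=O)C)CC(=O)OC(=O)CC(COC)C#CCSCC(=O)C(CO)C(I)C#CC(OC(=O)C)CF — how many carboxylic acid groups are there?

–COOH: carbonyl C bonded to –OH and C → carboxylic acid (the –OH is not a separate alcohol).
pendant –OC(=O)CH3: an acyloxy group → ester.
two acyl groups sharing one oxygen, –C(=O)–O–C(=O)– → anhydride.
pendant –CH2OCH3: C–O–C linkage → ether.
C≡C triple bond → alkyne.
C–S–C linkage → sulfide (thioether).
–C(=O)– with carbon on both sides → ketone.
pendant –CH2OH on an sp³ backbone C → alcohol.
halogen on an sp³ carbon → alkyl halide.
C≡C triple bond → alkyne.
pendant –OC(=O)CH3: an acyloxy group → ester.
halogen on an sp³ carbon → alkyl halide.
Carboxylic acid appears at: HOOC → 1.

1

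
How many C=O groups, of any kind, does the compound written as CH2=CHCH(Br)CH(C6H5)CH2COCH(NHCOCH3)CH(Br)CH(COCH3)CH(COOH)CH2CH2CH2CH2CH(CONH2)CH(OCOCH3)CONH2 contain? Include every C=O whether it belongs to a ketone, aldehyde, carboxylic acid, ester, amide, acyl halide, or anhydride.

7

CO: ketone, 1 C=O (running total 1).
CH(NHCOCH3): amide, 1 C=O (running total 2).
CH(COCH3): ketone, 1 C=O (running total 3).
CH(COOH): carboxylic acid, 1 C=O (running total 4).
CH(CONH2): amide, 1 C=O (running total 5).
CH(OCOCH3): ester, 1 C=O (running total 6).
CONH2: amide, 1 C=O (running total 7).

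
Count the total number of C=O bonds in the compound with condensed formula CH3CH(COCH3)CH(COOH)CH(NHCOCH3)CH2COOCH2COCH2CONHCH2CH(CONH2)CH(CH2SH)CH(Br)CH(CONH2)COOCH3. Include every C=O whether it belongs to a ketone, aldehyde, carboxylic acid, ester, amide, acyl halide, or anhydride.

9

CH(COCH3): ketone, 1 C=O (running total 1).
CH(COOH): carboxylic acid, 1 C=O (running total 2).
CH(NHCOCH3): amide, 1 C=O (running total 3).
CH2COOCH2: ester, 1 C=O (running total 4).
CO: ketone, 1 C=O (running total 5).
CH2CONHCH2: amide, 1 C=O (running total 6).
CH(CONH2): amide, 1 C=O (running total 7).
CH(CONH2): amide, 1 C=O (running total 8).
COOCH3: ester, 1 C=O (running total 9).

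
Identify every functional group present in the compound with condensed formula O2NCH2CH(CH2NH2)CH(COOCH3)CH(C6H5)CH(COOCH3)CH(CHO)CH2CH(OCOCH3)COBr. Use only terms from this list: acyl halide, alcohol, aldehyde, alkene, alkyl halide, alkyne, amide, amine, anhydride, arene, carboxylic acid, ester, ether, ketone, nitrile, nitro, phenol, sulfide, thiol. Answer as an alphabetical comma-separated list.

acyl halide, aldehyde, amine, arene, ester, nitro

Working along the chain:
  O2NCH2: –NO2 on carbon → nitro group.
  CH(CH2NH2): pendant –CH2NH2: N on sp³ C, no adjacent C=O → amine.
  CH(COOCH3): pendant –COOCH3: carbonyl C bonded to C and –OCH3 → ester.
  CH(C6H5): pendant –C6H5: benzene ring → arene.
  CH(COOCH3): pendant –COOCH3: carbonyl C bonded to C and –OCH3 → ester.
  CH(CHO): pendant –CHO: carbonyl C bonded to C and H → aldehyde.
  CH(OCOCH3): pendant –OC(=O)CH3: an acyloxy group → ester.
  COBr: –C(=O)Br: carbonyl C bonded to C and to a halogen → acyl halide (not alkyl halide).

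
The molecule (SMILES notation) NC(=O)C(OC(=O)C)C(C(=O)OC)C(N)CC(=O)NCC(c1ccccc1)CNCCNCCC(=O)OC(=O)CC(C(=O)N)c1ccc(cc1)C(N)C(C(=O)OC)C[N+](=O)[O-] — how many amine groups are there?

4

Taking each segment in turn:
  H2NCO: –C(=O)NH2: carbonyl C bonded to C and to N → amide (the N is not a separate amine).
  CH(OCOCH3): pendant –OC(=O)CH3: an acyloxy group → ester.
  CH(COOCH3): pendant –COOCH3: carbonyl C bonded to C and –OCH3 → ester.
  CH(NH2): –NH2 on an sp³ carbon with no adjacent C=O → amine.
  CH2CONHCH2: –C(=O)–N– linkage → amide (the N is not an amine).
  CH(C6H5): pendant –C6H5: benzene ring → arene.
  CH2NHCH2: C–N–C with sp³ carbons and no adjacent C=O → amine (secondary).
  CH2NHCH2: C–N–C with sp³ carbons and no adjacent C=O → amine (secondary).
  CH2CO-O-COCH2: two acyl groups sharing one oxygen, –C(=O)–O–C(=O)– → anhydride.
  CH(CONH2): pendant –CONH2: carbonyl C bonded to C and N → amide.
  C6H4: para-disubstituted benzene ring → arene.
  CH(NH2): –NH2 on an sp³ carbon with no adjacent C=O → amine.
  CH(COOCH3): pendant –COOCH3: carbonyl C bonded to C and –OCH3 → ester.
  CH2NO2: –NO2 on carbon → nitro group.
Amine appears at: CH(NH2), CH2NHCH2, CH2NHCH2, CH(NH2) → 4.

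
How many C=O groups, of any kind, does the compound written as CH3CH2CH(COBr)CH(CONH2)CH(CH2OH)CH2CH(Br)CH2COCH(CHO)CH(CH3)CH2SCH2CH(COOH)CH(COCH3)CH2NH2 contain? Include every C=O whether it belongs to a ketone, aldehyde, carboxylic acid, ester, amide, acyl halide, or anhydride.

6

CH(COBr): acyl halide, 1 C=O (running total 1).
CH(CONH2): amide, 1 C=O (running total 2).
CO: ketone, 1 C=O (running total 3).
CH(CHO): aldehyde, 1 C=O (running total 4).
CH(COOH): carboxylic acid, 1 C=O (running total 5).
CH(COCH3): ketone, 1 C=O (running total 6).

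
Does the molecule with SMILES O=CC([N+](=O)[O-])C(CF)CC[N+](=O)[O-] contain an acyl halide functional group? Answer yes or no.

Working along the chain:
  OHC: terminal –CHO: carbonyl C bonded to H and C → aldehyde.
  CH(NO2): –NO2 on an sp³ carbon → nitro (the N=O is not a carbonyl).
  CH(CH2F): pendant –CH2X: halogen on sp³ carbon → alkyl halide.
  CH2NO2: –NO2 on carbon → nitro group.
The groups actually present are: aldehyde, alkyl halide, nitro.

no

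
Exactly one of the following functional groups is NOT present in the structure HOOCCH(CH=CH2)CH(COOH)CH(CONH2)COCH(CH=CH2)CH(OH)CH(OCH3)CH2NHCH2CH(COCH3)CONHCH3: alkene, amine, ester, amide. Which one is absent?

ester

amide: present (CH(CONH2) — pendant –CONH2: carbonyl C bonded to C and N → amide).
amine: present (CH2NHCH2 — C–N–C with sp³ carbons and no adjacent C=O → amine (secondary)).
alkene: present (CH(CH=CH2) — pendant –CH=CH2: C=C double bond → alkene).
ester: no segment matches this pattern.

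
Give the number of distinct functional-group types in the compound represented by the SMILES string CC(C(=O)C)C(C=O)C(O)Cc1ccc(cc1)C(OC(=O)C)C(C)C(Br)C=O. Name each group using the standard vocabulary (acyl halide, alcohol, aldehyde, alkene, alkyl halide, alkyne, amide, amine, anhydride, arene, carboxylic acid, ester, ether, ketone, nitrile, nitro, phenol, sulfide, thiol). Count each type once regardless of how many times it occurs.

6

pendant –COCH3: carbonyl C bonded to two carbons → ketone.
pendant –CHO: carbonyl C bonded to C and H → aldehyde.
–OH on an sp³ carbon → alcohol (secondary).
para-disubstituted benzene ring → arene.
pendant –OC(=O)CH3: an acyloxy group → ester.
halogen on an sp³ carbon → alkyl halide.
terminal –CHO: carbonyl C bonded to H and C → aldehyde.
Distinct types present: alcohol, aldehyde, alkyl halide, arene, ester, ketone.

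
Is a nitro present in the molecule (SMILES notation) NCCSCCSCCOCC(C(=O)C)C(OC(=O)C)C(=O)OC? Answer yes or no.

–NH2 on an sp³ carbon with no adjacent C=O → amine.
C–S–C linkage → sulfide (thioether).
C–S–C linkage → sulfide (thioether).
C–O–C with sp³ carbons on both sides and no adjacent C=O → ether.
pendant –COCH3: carbonyl C bonded to two carbons → ketone.
pendant –OC(=O)CH3: an acyloxy group → ester.
–C(=O)OCH3: carbonyl C bonded to C and to –OCH3 → ester (not ketone + ether).
The groups actually present are: amine, ester, ether, ketone, sulfide.

no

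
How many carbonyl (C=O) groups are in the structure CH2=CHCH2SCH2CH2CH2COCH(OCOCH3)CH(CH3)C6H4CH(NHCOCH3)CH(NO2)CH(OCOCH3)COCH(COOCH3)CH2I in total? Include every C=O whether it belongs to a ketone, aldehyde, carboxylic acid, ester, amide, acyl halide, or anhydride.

CO: ketone, 1 C=O (running total 1).
CH(OCOCH3): ester, 1 C=O (running total 2).
CH(NHCOCH3): amide, 1 C=O (running total 3).
CH(OCOCH3): ester, 1 C=O (running total 4).
CO: ketone, 1 C=O (running total 5).
CH(COOCH3): ester, 1 C=O (running total 6).

6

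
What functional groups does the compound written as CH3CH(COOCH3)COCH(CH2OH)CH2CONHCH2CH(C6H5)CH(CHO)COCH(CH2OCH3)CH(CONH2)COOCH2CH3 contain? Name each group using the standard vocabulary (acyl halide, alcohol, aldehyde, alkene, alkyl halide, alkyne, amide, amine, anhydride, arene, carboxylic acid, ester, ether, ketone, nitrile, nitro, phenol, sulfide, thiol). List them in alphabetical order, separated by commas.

alcohol, aldehyde, amide, arene, ester, ether, ketone

Working along the chain:
  CH(COOCH3): pendant –COOCH3: carbonyl C bonded to C and –OCH3 → ester.
  CO: –C(=O)– with carbon on both sides → ketone.
  CH(CH2OH): pendant –CH2OH on an sp³ backbone C → alcohol.
  CH2CONHCH2: –C(=O)–N– linkage → amide (the N is not an amine).
  CH(C6H5): pendant –C6H5: benzene ring → arene.
  CH(CHO): pendant –CHO: carbonyl C bonded to C and H → aldehyde.
  CO: –C(=O)– with carbon on both sides → ketone.
  CH(CH2OCH3): pendant –CH2OCH3: C–O–C linkage → ether.
  CH(CONH2): pendant –CONH2: carbonyl C bonded to C and N → amide.
  COOCH2CH3: –C(=O)OCH2CH3: carbonyl C bonded to C and to –OEt → ester.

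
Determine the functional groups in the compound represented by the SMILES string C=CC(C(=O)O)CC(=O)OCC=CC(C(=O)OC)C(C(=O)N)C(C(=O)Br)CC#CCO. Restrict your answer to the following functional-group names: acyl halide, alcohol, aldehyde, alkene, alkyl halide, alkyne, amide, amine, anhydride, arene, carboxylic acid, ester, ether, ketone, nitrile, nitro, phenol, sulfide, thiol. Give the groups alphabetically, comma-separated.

Reading the structure from left to right:
  CH2=CH: C=C double bond → alkene.
  CH(COOH): pendant –COOH: carbonyl C bonded to C and –OH → carboxylic acid.
  CH2COOCH2: –C(=O)–O–C with C on the carbonyl side → ester.
  CH=CH: C=C double bond → alkene.
  CH(COOCH3): pendant –COOCH3: carbonyl C bonded to C and –OCH3 → ester.
  CH(CONH2): pendant –CONH2: carbonyl C bonded to C and N → amide.
  CH(COBr): pendant –C(=O)X: carbonyl C bonded to C and halogen → acyl halide.
  C≡C: C≡C triple bond → alkyne.
  CH2OH: –OH on an sp³ carbon → alcohol.

acyl halide, alcohol, alkene, alkyne, amide, carboxylic acid, ester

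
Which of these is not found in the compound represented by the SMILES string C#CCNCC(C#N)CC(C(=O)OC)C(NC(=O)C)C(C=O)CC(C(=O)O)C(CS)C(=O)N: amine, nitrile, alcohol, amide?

nitrile: present (CH(CN) — pendant –C≡N: nitrile).
amine: present (CH2NHCH2 — C–N–C with sp³ carbons and no adjacent C=O → amine (secondary)).
amide: present (CH(NHCOCH3) — pendant –NHC(=O)CH3: N bonded to a carbonyl → amide (not amine)).
alcohol: absent. In CH(COOH), the –OH sits on a carbonyl carbon, making it part of a carboxylic acid, not an alcohol.

alcohol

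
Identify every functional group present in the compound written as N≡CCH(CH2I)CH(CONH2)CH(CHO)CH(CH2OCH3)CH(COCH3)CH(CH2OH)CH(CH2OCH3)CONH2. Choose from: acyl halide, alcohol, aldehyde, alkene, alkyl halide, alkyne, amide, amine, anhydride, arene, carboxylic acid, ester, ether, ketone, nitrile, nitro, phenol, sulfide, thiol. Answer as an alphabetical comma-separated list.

alcohol, aldehyde, alkyl halide, amide, ether, ketone, nitrile

Reading the structure from left to right:
  N≡C: N≡C–: carbon triple-bonded to nitrogen → nitrile.
  CH(CH2I): pendant –CH2X: halogen on sp³ carbon → alkyl halide.
  CH(CONH2): pendant –CONH2: carbonyl C bonded to C and N → amide.
  CH(CHO): pendant –CHO: carbonyl C bonded to C and H → aldehyde.
  CH(CH2OCH3): pendant –CH2OCH3: C–O–C linkage → ether.
  CH(COCH3): pendant –COCH3: carbonyl C bonded to two carbons → ketone.
  CH(CH2OH): pendant –CH2OH on an sp³ backbone C → alcohol.
  CH(CH2OCH3): pendant –CH2OCH3: C–O–C linkage → ether.
  CONH2: –C(=O)NH2: carbonyl C bonded to C and to N → amide (the N is not a separate amine).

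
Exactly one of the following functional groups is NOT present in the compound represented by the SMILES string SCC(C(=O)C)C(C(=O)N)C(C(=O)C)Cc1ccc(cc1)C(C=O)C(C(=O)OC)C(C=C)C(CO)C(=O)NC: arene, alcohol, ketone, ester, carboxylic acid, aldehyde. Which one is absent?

ester: present (CH(COOCH3) — pendant –COOCH3: carbonyl C bonded to C and –OCH3 → ester).
aldehyde: present (CH(CHO) — pendant –CHO: carbonyl C bonded to C and H → aldehyde).
arene: present (C6H4 — para-disubstituted benzene ring → arene).
alcohol: present (CH(CH2OH) — pendant –CH2OH on an sp³ backbone C → alcohol).
ketone: present (CH(COCH3) — pendant –COCH3: carbonyl C bonded to two carbons → ketone).
carboxylic acid: absent. In CH(COOCH3), the acyl oxygen is bonded to carbon (–O–C), not to H, so this is an ester. In each of CH(CONH2) and CONHCH3, the carbonyl is bonded to nitrogen, not to –OH; that is an amide.

carboxylic acid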